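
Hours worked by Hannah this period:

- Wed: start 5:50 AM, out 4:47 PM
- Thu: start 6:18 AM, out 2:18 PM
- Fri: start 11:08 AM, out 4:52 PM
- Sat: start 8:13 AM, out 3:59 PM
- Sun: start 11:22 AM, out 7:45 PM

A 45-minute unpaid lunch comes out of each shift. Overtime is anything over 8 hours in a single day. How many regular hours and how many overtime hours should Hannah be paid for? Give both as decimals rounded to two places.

Regular 34.88 hours, overtime 2.20 hours

Wed: 5:50 AM–4:47 PM = 10 h 57 min; less 45 min break → 10 h 12 min
Thu: 6:18 AM–2:18 PM = 8 h 0 min; less 45 min break → 7 h 15 min
Fri: 11:08 AM–4:52 PM = 5 h 44 min; less 45 min break → 4 h 59 min
Sat: 8:13 AM–3:59 PM = 7 h 46 min; less 45 min break → 7 h 1 min
Sun: 11:22 AM–7:45 PM = 8 h 23 min; less 45 min break → 7 h 38 min
Wed reg 8 h 0 min / OT 2 h 12 min; Thu reg 7 h 15 min / OT 0 h 0 min; Fri reg 4 h 59 min / OT 0 h 0 min; Sat reg 7 h 1 min / OT 0 h 0 min; Sun reg 7 h 38 min / OT 0 h 0 min.
Totals: regular 34 h 53 min, overtime 2 h 12 min.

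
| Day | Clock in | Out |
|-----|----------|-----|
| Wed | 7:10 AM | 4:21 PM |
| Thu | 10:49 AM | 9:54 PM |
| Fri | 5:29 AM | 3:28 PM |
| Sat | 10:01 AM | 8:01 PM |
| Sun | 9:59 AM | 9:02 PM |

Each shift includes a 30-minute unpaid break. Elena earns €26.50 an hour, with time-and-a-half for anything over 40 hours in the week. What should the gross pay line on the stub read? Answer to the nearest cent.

Wed: 7:10 AM–4:21 PM = 9 h 11 min; less 30 min break → 8 h 41 min
Thu: 10:49 AM–9:54 PM = 11 h 5 min; less 30 min break → 10 h 35 min
Fri: 5:29 AM–3:28 PM = 9 h 59 min; less 30 min break → 9 h 29 min
Sat: 10:01 AM–8:01 PM = 10 h 0 min; less 30 min break → 9 h 30 min
Sun: 9:59 AM–9:02 PM = 11 h 3 min; less 30 min break → 10 h 33 min
Total worked: 48 h 48 min = 2928 min.
Regular 40 h 0 min = 2400 min at €26.50/h; overtime 8 h 48 min = 528 min at €39.75/h.
Pay = (2400 × €26.50 + 528 × €39.75) ÷ 60 = €1409.80.

€1409.80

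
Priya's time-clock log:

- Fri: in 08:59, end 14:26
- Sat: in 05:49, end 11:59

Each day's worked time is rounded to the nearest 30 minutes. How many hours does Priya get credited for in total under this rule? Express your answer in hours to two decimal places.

Fri: 08:59–14:26 = 5 h 27 min → rounds to 5 h 30 min
Sat: 05:49–11:59 = 6 h 10 min → rounds to 6 h 0 min
Total credited: 11 h 30 min.

11.50 hours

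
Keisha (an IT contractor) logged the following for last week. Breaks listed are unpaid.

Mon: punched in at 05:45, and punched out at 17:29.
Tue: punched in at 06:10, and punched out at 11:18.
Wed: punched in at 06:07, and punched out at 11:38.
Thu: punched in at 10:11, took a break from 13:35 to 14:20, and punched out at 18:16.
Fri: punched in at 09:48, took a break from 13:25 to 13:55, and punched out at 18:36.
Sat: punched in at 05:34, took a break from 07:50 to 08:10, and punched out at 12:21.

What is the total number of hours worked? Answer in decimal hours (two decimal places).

44.47 hours

Mon: 05:45–17:29 = 11 h 44 min
Tue: 06:10–11:18 = 5 h 8 min
Wed: 06:07–11:38 = 5 h 31 min
Thu: 10:11–18:16 = 8 h 5 min; less 45 min break → 7 h 20 min
Fri: 09:48–18:36 = 8 h 48 min; less 30 min break → 8 h 18 min
Sat: 05:34–12:21 = 6 h 47 min; less 20 min break → 6 h 27 min
Total: 11 h 44 min + 5 h 8 min + 5 h 31 min + 7 h 20 min + 8 h 18 min + 6 h 27 min = 44 h 28 min.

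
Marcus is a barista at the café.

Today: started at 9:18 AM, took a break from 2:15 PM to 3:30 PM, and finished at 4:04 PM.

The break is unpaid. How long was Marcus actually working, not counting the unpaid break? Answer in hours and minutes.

Today: 9:18 AM–4:04 PM = 6 h 46 min; less 75 min break → 5 h 31 min

5 h 31 min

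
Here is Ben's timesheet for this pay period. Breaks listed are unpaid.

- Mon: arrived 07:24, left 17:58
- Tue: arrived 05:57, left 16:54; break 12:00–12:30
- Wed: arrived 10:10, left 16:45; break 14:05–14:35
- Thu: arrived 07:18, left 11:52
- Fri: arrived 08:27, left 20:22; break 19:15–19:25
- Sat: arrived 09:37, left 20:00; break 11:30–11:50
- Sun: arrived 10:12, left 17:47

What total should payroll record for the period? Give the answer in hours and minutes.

61 h 3 min

Mon: 07:24–17:58 = 10 h 34 min
Tue: 05:57–16:54 = 10 h 57 min; less 30 min break → 10 h 27 min
Wed: 10:10–16:45 = 6 h 35 min; less 30 min break → 6 h 5 min
Thu: 07:18–11:52 = 4 h 34 min
Fri: 08:27–20:22 = 11 h 55 min; less 10 min break → 11 h 45 min
Sat: 09:37–20:00 = 10 h 23 min; less 20 min break → 10 h 3 min
Sun: 10:12–17:47 = 7 h 35 min
Total: 10 h 34 min + 10 h 27 min + 6 h 5 min + 4 h 34 min + 11 h 45 min + 10 h 3 min + 7 h 35 min = 61 h 3 min.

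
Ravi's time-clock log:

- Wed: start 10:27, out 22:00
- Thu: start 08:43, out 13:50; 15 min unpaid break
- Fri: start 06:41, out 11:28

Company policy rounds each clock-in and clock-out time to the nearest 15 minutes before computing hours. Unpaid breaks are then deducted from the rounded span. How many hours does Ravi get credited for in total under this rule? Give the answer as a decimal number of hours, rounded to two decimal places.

Wed: in 10:27→10:30, out 22:00→22:00; 11 h 30 min
Thu: in 08:43→08:45, out 13:50→13:45; 5 h 0 min − 15 min = 4 h 45 min
Fri: in 06:41→06:45, out 11:28→11:30; 4 h 45 min
Total credited: 21 h 0 min.

21.00 hours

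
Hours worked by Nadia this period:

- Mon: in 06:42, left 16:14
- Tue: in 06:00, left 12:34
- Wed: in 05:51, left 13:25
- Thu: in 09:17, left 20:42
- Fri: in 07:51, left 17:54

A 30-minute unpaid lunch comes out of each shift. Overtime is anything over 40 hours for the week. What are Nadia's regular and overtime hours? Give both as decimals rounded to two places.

Regular 40.00 hours, overtime 2.63 hours

Mon: 06:42–16:14 = 9 h 32 min; less 30 min break → 9 h 2 min
Tue: 06:00–12:34 = 6 h 34 min; less 30 min break → 6 h 4 min
Wed: 05:51–13:25 = 7 h 34 min; less 30 min break → 7 h 4 min
Thu: 09:17–20:42 = 11 h 25 min; less 30 min break → 10 h 55 min
Fri: 07:51–17:54 = 10 h 3 min; less 30 min break → 9 h 33 min
Total worked: 42 h 38 min = 42.63 h.
Threshold 40 h → overtime 2 h 38 min, regular 40 h 0 min.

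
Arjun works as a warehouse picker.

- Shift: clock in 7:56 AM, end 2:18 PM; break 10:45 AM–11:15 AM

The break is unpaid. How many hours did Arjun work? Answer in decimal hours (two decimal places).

5.87 hours

Shift: 7:56 AM–2:18 PM = 6 h 22 min; less 30 min break → 5 h 52 min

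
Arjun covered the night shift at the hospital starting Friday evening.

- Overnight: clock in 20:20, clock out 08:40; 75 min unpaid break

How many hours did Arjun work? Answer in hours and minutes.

11 h 5 min

Overnight: 20:20 → midnight = 3 h 40 min; midnight → 08:40 = 8 h 40 min; span 12 h 20 min; less 75 min break → 11 h 5 min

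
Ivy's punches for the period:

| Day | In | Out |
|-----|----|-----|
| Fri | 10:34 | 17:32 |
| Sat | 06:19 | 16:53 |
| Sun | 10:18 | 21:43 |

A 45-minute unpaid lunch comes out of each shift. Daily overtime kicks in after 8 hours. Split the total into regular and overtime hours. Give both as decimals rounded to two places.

Fri: 10:34–17:32 = 6 h 58 min; less 45 min break → 6 h 13 min
Sat: 06:19–16:53 = 10 h 34 min; less 45 min break → 9 h 49 min
Sun: 10:18–21:43 = 11 h 25 min; less 45 min break → 10 h 40 min
Fri reg 6 h 13 min / OT 0 h 0 min; Sat reg 8 h 0 min / OT 1 h 49 min; Sun reg 8 h 0 min / OT 2 h 40 min.
Totals: regular 22 h 13 min, overtime 4 h 29 min.

Regular 22.22 hours, overtime 4.48 hours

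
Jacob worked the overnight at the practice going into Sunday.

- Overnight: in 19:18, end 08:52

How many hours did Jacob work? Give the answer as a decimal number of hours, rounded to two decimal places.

13.57 hours

Overnight: 19:18 → midnight = 4 h 42 min; midnight → 08:52 = 8 h 52 min; span 13 h 34 min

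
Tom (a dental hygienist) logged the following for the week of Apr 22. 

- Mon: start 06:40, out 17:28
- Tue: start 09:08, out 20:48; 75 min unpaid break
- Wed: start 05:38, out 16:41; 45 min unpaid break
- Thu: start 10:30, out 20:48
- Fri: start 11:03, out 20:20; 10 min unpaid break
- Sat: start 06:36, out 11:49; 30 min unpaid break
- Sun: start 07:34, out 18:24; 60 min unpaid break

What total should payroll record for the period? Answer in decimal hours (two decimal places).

Mon: 06:40–17:28 = 10 h 48 min
Tue: 09:08–20:48 = 11 h 40 min; less 75 min break → 10 h 25 min
Wed: 05:38–16:41 = 11 h 3 min; less 45 min break → 10 h 18 min
Thu: 10:30–20:48 = 10 h 18 min
Fri: 11:03–20:20 = 9 h 17 min; less 10 min break → 9 h 7 min
Sat: 06:36–11:49 = 5 h 13 min; less 30 min break → 4 h 43 min
Sun: 07:34–18:24 = 10 h 50 min; less 60 min break → 9 h 50 min
Total: 10 h 48 min + 10 h 25 min + 10 h 18 min + 10 h 18 min + 9 h 7 min + 4 h 43 min + 9 h 50 min = 65 h 29 min.

65.48 hours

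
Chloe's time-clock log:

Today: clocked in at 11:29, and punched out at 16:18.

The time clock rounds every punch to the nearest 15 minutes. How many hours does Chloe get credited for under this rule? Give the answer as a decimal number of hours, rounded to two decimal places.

4.75 hours

Today: in 11:29→11:30, out 16:18→16:15; 4 h 45 min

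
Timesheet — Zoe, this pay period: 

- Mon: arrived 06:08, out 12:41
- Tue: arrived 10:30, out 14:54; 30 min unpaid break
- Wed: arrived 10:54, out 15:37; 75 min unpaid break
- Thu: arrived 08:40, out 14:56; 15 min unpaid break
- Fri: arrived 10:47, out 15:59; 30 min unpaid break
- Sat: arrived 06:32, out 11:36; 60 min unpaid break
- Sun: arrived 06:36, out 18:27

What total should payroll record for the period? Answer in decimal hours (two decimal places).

Mon: 06:08–12:41 = 6 h 33 min
Tue: 10:30–14:54 = 4 h 24 min; less 30 min break → 3 h 54 min
Wed: 10:54–15:37 = 4 h 43 min; less 75 min break → 3 h 28 min
Thu: 08:40–14:56 = 6 h 16 min; less 15 min break → 6 h 1 min
Fri: 10:47–15:59 = 5 h 12 min; less 30 min break → 4 h 42 min
Sat: 06:32–11:36 = 5 h 4 min; less 60 min break → 4 h 4 min
Sun: 06:36–18:27 = 11 h 51 min
Total: 6 h 33 min + 3 h 54 min + 3 h 28 min + 6 h 1 min + 4 h 42 min + 4 h 4 min + 11 h 51 min = 40 h 33 min.

40.55 hours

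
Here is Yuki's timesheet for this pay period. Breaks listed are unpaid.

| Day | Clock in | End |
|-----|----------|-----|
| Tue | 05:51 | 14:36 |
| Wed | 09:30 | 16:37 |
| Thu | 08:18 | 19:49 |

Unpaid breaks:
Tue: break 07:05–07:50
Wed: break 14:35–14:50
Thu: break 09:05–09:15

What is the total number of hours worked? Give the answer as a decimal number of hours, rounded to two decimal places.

Tue: 05:51–14:36 = 8 h 45 min; less 45 min break → 8 h 0 min
Wed: 09:30–16:37 = 7 h 7 min; less 15 min break → 6 h 52 min
Thu: 08:18–19:49 = 11 h 31 min; less 10 min break → 11 h 21 min
Total: 8 h 0 min + 6 h 52 min + 11 h 21 min = 26 h 13 min.

26.22 hours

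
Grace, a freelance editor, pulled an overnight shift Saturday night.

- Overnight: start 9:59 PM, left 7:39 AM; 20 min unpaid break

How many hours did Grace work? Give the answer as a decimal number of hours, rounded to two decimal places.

Overnight: 9:59 PM → midnight = 2 h 1 min; midnight → 7:39 AM = 7 h 39 min; span 9 h 40 min; less 20 min break → 9 h 20 min

9.33 hours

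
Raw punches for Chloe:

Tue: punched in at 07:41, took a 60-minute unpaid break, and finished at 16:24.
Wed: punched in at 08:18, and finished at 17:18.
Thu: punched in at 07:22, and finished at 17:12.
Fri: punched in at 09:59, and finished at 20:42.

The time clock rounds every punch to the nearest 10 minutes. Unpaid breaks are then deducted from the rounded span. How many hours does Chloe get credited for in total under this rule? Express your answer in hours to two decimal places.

Tue: in 07:41→07:40, out 16:24→16:20; 8 h 40 min − 60 min = 7 h 40 min
Wed: in 08:18→08:20, out 17:18→17:20; 9 h 0 min
Thu: in 07:22→07:20, out 17:12→17:10; 9 h 50 min
Fri: in 09:59→10:00, out 20:42→20:40; 10 h 40 min
Total credited: 37 h 10 min.

37.17 hours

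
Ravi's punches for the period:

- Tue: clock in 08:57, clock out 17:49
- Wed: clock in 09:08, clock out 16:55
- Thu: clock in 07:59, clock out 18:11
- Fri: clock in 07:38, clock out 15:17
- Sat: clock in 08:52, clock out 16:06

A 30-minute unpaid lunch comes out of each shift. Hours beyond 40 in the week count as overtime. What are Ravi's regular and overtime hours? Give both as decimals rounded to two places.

Tue: 08:57–17:49 = 8 h 52 min; less 30 min break → 8 h 22 min
Wed: 09:08–16:55 = 7 h 47 min; less 30 min break → 7 h 17 min
Thu: 07:59–18:11 = 10 h 12 min; less 30 min break → 9 h 42 min
Fri: 07:38–15:17 = 7 h 39 min; less 30 min break → 7 h 9 min
Sat: 08:52–16:06 = 7 h 14 min; less 30 min break → 6 h 44 min
Total worked: 39 h 14 min = 39.23 h.
Threshold 40 h → overtime 0 h 0 min, regular 39 h 14 min.

Regular 39.23 hours, overtime 0.00 hours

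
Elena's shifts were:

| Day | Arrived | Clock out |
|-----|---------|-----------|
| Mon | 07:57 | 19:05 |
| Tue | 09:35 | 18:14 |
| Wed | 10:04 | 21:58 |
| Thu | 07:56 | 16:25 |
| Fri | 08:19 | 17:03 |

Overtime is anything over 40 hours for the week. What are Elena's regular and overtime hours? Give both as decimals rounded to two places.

Mon: 07:57–19:05 = 11 h 8 min
Tue: 09:35–18:14 = 8 h 39 min
Wed: 10:04–21:58 = 11 h 54 min
Thu: 07:56–16:25 = 8 h 29 min
Fri: 08:19–17:03 = 8 h 44 min
Total worked: 48 h 54 min = 48.90 h.
Threshold 40 h → overtime 8 h 54 min, regular 40 h 0 min.

Regular 40.00 hours, overtime 8.90 hours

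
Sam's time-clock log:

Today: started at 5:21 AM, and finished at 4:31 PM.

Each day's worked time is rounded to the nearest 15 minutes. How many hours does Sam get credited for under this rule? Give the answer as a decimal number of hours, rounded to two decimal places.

11.25 hours

Today: 5:21 AM–4:31 PM = 11 h 10 min → rounds to 11 h 15 min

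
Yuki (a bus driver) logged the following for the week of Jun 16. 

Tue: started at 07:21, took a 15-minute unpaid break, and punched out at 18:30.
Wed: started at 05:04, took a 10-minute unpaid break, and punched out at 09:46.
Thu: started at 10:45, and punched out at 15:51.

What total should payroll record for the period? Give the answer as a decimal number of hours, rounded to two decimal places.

Tue: 07:21–18:30 = 11 h 9 min; less 15 min break → 10 h 54 min
Wed: 05:04–09:46 = 4 h 42 min; less 10 min break → 4 h 32 min
Thu: 10:45–15:51 = 5 h 6 min
Total: 10 h 54 min + 4 h 32 min + 5 h 6 min = 20 h 32 min.

20.53 hours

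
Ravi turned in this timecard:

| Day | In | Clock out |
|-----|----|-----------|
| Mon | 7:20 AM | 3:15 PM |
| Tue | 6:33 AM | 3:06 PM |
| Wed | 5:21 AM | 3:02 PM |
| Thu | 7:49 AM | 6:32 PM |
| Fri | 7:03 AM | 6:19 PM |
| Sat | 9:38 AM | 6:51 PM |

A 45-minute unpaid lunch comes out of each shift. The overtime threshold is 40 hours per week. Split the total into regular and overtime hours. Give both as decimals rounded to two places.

Mon: 7:20 AM–3:15 PM = 7 h 55 min; less 45 min break → 7 h 10 min
Tue: 6:33 AM–3:06 PM = 8 h 33 min; less 45 min break → 7 h 48 min
Wed: 5:21 AM–3:02 PM = 9 h 41 min; less 45 min break → 8 h 56 min
Thu: 7:49 AM–6:32 PM = 10 h 43 min; less 45 min break → 9 h 58 min
Fri: 7:03 AM–6:19 PM = 11 h 16 min; less 45 min break → 10 h 31 min
Sat: 9:38 AM–6:51 PM = 9 h 13 min; less 45 min break → 8 h 28 min
Total worked: 52 h 51 min = 52.85 h.
Threshold 40 h → overtime 12 h 51 min, regular 40 h 0 min.

Regular 40.00 hours, overtime 12.85 hours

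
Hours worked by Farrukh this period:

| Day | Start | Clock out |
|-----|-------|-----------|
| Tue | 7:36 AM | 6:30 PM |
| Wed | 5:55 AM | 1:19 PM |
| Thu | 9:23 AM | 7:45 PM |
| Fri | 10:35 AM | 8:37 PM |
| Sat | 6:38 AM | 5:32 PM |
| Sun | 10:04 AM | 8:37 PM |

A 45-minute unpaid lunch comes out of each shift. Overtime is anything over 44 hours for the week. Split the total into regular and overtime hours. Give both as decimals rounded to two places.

Tue: 7:36 AM–6:30 PM = 10 h 54 min; less 45 min break → 10 h 9 min
Wed: 5:55 AM–1:19 PM = 7 h 24 min; less 45 min break → 6 h 39 min
Thu: 9:23 AM–7:45 PM = 10 h 22 min; less 45 min break → 9 h 37 min
Fri: 10:35 AM–8:37 PM = 10 h 2 min; less 45 min break → 9 h 17 min
Sat: 6:38 AM–5:32 PM = 10 h 54 min; less 45 min break → 10 h 9 min
Sun: 10:04 AM–8:37 PM = 10 h 33 min; less 45 min break → 9 h 48 min
Total worked: 55 h 39 min = 55.65 h.
Threshold 44 h → overtime 11 h 39 min, regular 44 h 0 min.

Regular 44.00 hours, overtime 11.65 hours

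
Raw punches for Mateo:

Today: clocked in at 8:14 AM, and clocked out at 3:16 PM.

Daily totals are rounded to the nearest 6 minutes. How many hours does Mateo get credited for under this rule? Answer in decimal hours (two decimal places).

Today: 8:14 AM–3:16 PM = 7 h 2 min → rounds to 7 h 0 min

7.00 hours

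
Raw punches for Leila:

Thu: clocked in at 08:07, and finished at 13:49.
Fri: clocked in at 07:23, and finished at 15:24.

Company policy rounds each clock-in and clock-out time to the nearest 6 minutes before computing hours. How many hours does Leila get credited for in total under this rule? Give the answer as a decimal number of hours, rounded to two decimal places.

13.70 hours

Thu: in 08:07→08:06, out 13:49→13:48; 5 h 42 min
Fri: in 07:23→07:24, out 15:24→15:24; 8 h 0 min
Total credited: 13 h 42 min.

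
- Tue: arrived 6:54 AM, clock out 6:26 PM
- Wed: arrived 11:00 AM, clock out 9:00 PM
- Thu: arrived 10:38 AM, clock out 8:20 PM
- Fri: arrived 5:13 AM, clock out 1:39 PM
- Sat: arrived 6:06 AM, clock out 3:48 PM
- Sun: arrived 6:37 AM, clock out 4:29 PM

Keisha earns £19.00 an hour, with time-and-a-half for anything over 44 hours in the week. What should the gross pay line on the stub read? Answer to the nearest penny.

£1270.15

Tue: 6:54 AM–6:26 PM = 11 h 32 min
Wed: 11:00 AM–9:00 PM = 10 h 0 min
Thu: 10:38 AM–8:20 PM = 9 h 42 min
Fri: 5:13 AM–1:39 PM = 8 h 26 min
Sat: 6:06 AM–3:48 PM = 9 h 42 min
Sun: 6:37 AM–4:29 PM = 9 h 52 min
Total worked: 59 h 14 min = 3554 min.
Regular 44 h 0 min = 2640 min at £19.00/h; overtime 15 h 14 min = 914 min at £28.50/h.
Pay = (2640 × £19.00 + 914 × £28.50) ÷ 60 = £1270.15.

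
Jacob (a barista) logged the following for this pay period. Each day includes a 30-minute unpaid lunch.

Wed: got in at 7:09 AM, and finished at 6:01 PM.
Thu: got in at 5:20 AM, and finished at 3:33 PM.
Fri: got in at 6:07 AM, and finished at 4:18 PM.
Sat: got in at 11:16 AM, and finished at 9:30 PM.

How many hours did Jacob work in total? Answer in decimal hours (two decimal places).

Wed: 7:09 AM–6:01 PM = 10 h 52 min; less 30 min break → 10 h 22 min
Thu: 5:20 AM–3:33 PM = 10 h 13 min; less 30 min break → 9 h 43 min
Fri: 6:07 AM–4:18 PM = 10 h 11 min; less 30 min break → 9 h 41 min
Sat: 11:16 AM–9:30 PM = 10 h 14 min; less 30 min break → 9 h 44 min
Total: 10 h 22 min + 9 h 43 min + 9 h 41 min + 9 h 44 min = 39 h 30 min.

39.50 hours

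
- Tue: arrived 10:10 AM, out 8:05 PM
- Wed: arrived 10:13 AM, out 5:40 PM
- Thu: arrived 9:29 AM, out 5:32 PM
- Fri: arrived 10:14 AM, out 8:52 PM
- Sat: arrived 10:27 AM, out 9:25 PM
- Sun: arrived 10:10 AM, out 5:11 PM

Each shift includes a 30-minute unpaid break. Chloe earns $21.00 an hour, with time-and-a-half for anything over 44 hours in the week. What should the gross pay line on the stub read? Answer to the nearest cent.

Tue: 10:10 AM–8:05 PM = 9 h 55 min; less 30 min break → 9 h 25 min
Wed: 10:13 AM–5:40 PM = 7 h 27 min; less 30 min break → 6 h 57 min
Thu: 9:29 AM–5:32 PM = 8 h 3 min; less 30 min break → 7 h 33 min
Fri: 10:14 AM–8:52 PM = 10 h 38 min; less 30 min break → 10 h 8 min
Sat: 10:27 AM–9:25 PM = 10 h 58 min; less 30 min break → 10 h 28 min
Sun: 10:10 AM–5:11 PM = 7 h 1 min; less 30 min break → 6 h 31 min
Total worked: 51 h 2 min = 3062 min.
Regular 44 h 0 min = 2640 min at $21.00/h; overtime 7 h 2 min = 422 min at $31.50/h.
Pay = (2640 × $21.00 + 422 × $31.50) ÷ 60 = $1145.55.

$1145.55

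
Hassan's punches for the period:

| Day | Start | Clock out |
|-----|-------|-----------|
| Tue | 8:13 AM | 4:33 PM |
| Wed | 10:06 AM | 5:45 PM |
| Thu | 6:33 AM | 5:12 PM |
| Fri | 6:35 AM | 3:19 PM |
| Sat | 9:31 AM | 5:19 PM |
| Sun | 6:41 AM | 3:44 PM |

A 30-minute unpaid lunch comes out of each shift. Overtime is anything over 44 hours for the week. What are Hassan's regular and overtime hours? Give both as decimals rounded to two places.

Regular 44.00 hours, overtime 5.22 hours

Tue: 8:13 AM–4:33 PM = 8 h 20 min; less 30 min break → 7 h 50 min
Wed: 10:06 AM–5:45 PM = 7 h 39 min; less 30 min break → 7 h 9 min
Thu: 6:33 AM–5:12 PM = 10 h 39 min; less 30 min break → 10 h 9 min
Fri: 6:35 AM–3:19 PM = 8 h 44 min; less 30 min break → 8 h 14 min
Sat: 9:31 AM–5:19 PM = 7 h 48 min; less 30 min break → 7 h 18 min
Sun: 6:41 AM–3:44 PM = 9 h 3 min; less 30 min break → 8 h 33 min
Total worked: 49 h 13 min = 49.22 h.
Threshold 44 h → overtime 5 h 13 min, regular 44 h 0 min.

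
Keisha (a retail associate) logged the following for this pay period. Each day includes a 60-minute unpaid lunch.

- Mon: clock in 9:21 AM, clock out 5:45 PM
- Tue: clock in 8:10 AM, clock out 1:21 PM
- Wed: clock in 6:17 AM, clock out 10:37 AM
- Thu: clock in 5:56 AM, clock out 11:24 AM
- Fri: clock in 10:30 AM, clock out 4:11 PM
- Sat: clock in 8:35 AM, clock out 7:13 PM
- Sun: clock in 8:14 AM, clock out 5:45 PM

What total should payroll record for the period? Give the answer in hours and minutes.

42 h 13 min

Mon: 9:21 AM–5:45 PM = 8 h 24 min; less 60 min break → 7 h 24 min
Tue: 8:10 AM–1:21 PM = 5 h 11 min; less 60 min break → 4 h 11 min
Wed: 6:17 AM–10:37 AM = 4 h 20 min; less 60 min break → 3 h 20 min
Thu: 5:56 AM–11:24 AM = 5 h 28 min; less 60 min break → 4 h 28 min
Fri: 10:30 AM–4:11 PM = 5 h 41 min; less 60 min break → 4 h 41 min
Sat: 8:35 AM–7:13 PM = 10 h 38 min; less 60 min break → 9 h 38 min
Sun: 8:14 AM–5:45 PM = 9 h 31 min; less 60 min break → 8 h 31 min
Total: 7 h 24 min + 4 h 11 min + 3 h 20 min + 4 h 28 min + 4 h 41 min + 9 h 38 min + 8 h 31 min = 42 h 13 min.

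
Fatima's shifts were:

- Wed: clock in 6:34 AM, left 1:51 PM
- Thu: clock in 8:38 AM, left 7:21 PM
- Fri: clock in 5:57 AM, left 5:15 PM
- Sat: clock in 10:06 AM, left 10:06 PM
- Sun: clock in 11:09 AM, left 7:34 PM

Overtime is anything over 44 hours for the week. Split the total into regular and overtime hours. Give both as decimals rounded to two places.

Wed: 6:34 AM–1:51 PM = 7 h 17 min
Thu: 8:38 AM–7:21 PM = 10 h 43 min
Fri: 5:57 AM–5:15 PM = 11 h 18 min
Sat: 10:06 AM–10:06 PM = 12 h 0 min
Sun: 11:09 AM–7:34 PM = 8 h 25 min
Total worked: 49 h 43 min = 49.72 h.
Threshold 44 h → overtime 5 h 43 min, regular 44 h 0 min.

Regular 44.00 hours, overtime 5.72 hours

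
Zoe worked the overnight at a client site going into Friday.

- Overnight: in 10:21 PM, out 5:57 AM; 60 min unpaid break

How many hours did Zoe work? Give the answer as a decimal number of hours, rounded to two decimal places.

6.60 hours

Overnight: 10:21 PM → midnight = 1 h 39 min; midnight → 5:57 AM = 5 h 57 min; span 7 h 36 min; less 60 min break → 6 h 36 min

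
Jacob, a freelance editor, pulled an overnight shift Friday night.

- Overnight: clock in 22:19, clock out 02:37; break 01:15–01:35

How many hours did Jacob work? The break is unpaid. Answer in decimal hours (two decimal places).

3.97 hours

Overnight: 22:19 → midnight = 1 h 41 min; midnight → 02:37 = 2 h 37 min; span 4 h 18 min; less 20 min break → 3 h 58 min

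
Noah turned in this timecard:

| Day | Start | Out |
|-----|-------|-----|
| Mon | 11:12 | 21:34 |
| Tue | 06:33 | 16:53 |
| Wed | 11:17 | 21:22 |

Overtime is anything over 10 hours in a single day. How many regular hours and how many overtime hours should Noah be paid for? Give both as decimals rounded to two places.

Regular 30.00 hours, overtime 0.78 hours

Mon: 11:12–21:34 = 10 h 22 min
Tue: 06:33–16:53 = 10 h 20 min
Wed: 11:17–21:22 = 10 h 5 min
Mon reg 10 h 0 min / OT 0 h 22 min; Tue reg 10 h 0 min / OT 0 h 20 min; Wed reg 10 h 0 min / OT 0 h 5 min.
Totals: regular 30 h 0 min, overtime 0 h 47 min.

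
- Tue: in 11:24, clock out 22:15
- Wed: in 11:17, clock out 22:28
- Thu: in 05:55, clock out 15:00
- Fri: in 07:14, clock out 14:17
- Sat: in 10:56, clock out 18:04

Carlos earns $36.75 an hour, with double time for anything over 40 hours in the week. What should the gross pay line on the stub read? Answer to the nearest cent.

$1859.55

Tue: 11:24–22:15 = 10 h 51 min
Wed: 11:17–22:28 = 11 h 11 min
Thu: 05:55–15:00 = 9 h 5 min
Fri: 07:14–14:17 = 7 h 3 min
Sat: 10:56–18:04 = 7 h 8 min
Total worked: 45 h 18 min = 2718 min.
Regular 40 h 0 min = 2400 min at $36.75/h; overtime 5 h 18 min = 318 min at $73.50/h.
Pay = (2400 × $36.75 + 318 × $73.50) ÷ 60 = $1859.55.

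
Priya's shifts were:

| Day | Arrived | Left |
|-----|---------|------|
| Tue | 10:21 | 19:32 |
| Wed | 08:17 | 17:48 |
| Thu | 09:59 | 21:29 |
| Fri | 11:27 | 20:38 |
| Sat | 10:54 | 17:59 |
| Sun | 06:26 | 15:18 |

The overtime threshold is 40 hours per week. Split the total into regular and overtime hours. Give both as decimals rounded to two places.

Regular 40.00 hours, overtime 15.33 hours

Tue: 10:21–19:32 = 9 h 11 min
Wed: 08:17–17:48 = 9 h 31 min
Thu: 09:59–21:29 = 11 h 30 min
Fri: 11:27–20:38 = 9 h 11 min
Sat: 10:54–17:59 = 7 h 5 min
Sun: 06:26–15:18 = 8 h 52 min
Total worked: 55 h 20 min = 55.33 h.
Threshold 40 h → overtime 15 h 20 min, regular 40 h 0 min.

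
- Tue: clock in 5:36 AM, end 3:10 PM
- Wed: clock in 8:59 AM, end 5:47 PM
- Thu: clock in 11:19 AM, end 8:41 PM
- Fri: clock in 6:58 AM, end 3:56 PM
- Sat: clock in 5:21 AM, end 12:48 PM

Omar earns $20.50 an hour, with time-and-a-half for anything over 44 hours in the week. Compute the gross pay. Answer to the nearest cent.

Tue: 5:36 AM–3:10 PM = 9 h 34 min
Wed: 8:59 AM–5:47 PM = 8 h 48 min
Thu: 11:19 AM–8:41 PM = 9 h 22 min
Fri: 6:58 AM–3:56 PM = 8 h 58 min
Sat: 5:21 AM–12:48 PM = 7 h 27 min
Total worked: 44 h 9 min = 2649 min.
Regular 44 h 0 min = 2640 min at $20.50/h; overtime 0 h 9 min = 9 min at $30.75/h.
Pay = (2640 × $20.50 + 9 × $30.75) ÷ 60 = $906.61.

$906.61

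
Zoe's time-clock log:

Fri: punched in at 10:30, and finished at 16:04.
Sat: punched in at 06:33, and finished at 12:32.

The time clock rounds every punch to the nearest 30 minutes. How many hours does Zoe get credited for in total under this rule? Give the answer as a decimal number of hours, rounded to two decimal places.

Fri: in 10:30→10:30, out 16:04→16:00; 5 h 30 min
Sat: in 06:33→06:30, out 12:32→12:30; 6 h 0 min
Total credited: 11 h 30 min.

11.50 hours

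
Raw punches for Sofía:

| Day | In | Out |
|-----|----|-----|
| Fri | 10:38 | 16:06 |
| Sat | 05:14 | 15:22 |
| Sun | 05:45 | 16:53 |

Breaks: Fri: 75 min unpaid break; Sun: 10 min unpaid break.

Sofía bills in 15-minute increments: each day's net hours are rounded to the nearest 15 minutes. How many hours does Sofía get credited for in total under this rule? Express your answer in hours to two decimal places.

25.50 hours

Fri: 10:38–16:06 = 5 h 28 min − 75 min = 4 h 13 min → rounds to 4 h 15 min
Sat: 05:14–15:22 = 10 h 8 min → rounds to 10 h 15 min
Sun: 05:45–16:53 = 11 h 8 min − 10 min = 10 h 58 min → rounds to 11 h 0 min
Total credited: 25 h 30 min.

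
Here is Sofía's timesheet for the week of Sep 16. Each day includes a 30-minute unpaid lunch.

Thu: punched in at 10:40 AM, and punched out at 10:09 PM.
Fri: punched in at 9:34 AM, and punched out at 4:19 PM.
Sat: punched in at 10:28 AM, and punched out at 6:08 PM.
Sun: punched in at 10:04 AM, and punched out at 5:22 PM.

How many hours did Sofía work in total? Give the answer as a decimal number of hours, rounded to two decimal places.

31.20 hours

Thu: 10:40 AM–10:09 PM = 11 h 29 min; less 30 min break → 10 h 59 min
Fri: 9:34 AM–4:19 PM = 6 h 45 min; less 30 min break → 6 h 15 min
Sat: 10:28 AM–6:08 PM = 7 h 40 min; less 30 min break → 7 h 10 min
Sun: 10:04 AM–5:22 PM = 7 h 18 min; less 30 min break → 6 h 48 min
Total: 10 h 59 min + 6 h 15 min + 7 h 10 min + 6 h 48 min = 31 h 12 min.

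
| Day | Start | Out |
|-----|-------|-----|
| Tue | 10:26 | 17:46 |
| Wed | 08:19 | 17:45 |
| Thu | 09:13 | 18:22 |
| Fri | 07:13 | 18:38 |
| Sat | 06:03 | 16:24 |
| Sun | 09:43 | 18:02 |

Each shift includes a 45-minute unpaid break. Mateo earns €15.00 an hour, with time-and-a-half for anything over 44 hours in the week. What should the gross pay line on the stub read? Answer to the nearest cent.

€828.75

Tue: 10:26–17:46 = 7 h 20 min; less 45 min break → 6 h 35 min
Wed: 08:19–17:45 = 9 h 26 min; less 45 min break → 8 h 41 min
Thu: 09:13–18:22 = 9 h 9 min; less 45 min break → 8 h 24 min
Fri: 07:13–18:38 = 11 h 25 min; less 45 min break → 10 h 40 min
Sat: 06:03–16:24 = 10 h 21 min; less 45 min break → 9 h 36 min
Sun: 09:43–18:02 = 8 h 19 min; less 45 min break → 7 h 34 min
Total worked: 51 h 30 min = 3090 min.
Regular 44 h 0 min = 2640 min at €15.00/h; overtime 7 h 30 min = 450 min at €22.50/h.
Pay = (2640 × €15.00 + 450 × €22.50) ÷ 60 = €828.75.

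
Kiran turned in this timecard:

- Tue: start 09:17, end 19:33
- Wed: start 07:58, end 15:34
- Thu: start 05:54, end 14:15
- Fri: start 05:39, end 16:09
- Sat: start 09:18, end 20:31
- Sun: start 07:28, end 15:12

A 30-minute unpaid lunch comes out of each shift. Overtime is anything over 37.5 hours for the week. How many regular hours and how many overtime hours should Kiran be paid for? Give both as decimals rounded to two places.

Regular 37.50 hours, overtime 15.17 hours

Tue: 09:17–19:33 = 10 h 16 min; less 30 min break → 9 h 46 min
Wed: 07:58–15:34 = 7 h 36 min; less 30 min break → 7 h 6 min
Thu: 05:54–14:15 = 8 h 21 min; less 30 min break → 7 h 51 min
Fri: 05:39–16:09 = 10 h 30 min; less 30 min break → 10 h 0 min
Sat: 09:18–20:31 = 11 h 13 min; less 30 min break → 10 h 43 min
Sun: 07:28–15:12 = 7 h 44 min; less 30 min break → 7 h 14 min
Total worked: 52 h 40 min = 52.67 h.
Threshold 37.5 h → overtime 15 h 10 min, regular 37 h 30 min.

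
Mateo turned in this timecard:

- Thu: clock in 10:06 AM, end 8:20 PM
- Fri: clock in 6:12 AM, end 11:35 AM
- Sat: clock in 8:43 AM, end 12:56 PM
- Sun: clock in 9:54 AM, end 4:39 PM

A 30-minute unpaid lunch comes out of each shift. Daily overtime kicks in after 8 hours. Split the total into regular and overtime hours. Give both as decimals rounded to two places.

Thu: 10:06 AM–8:20 PM = 10 h 14 min; less 30 min break → 9 h 44 min
Fri: 6:12 AM–11:35 AM = 5 h 23 min; less 30 min break → 4 h 53 min
Sat: 8:43 AM–12:56 PM = 4 h 13 min; less 30 min break → 3 h 43 min
Sun: 9:54 AM–4:39 PM = 6 h 45 min; less 30 min break → 6 h 15 min
Thu reg 8 h 0 min / OT 1 h 44 min; Fri reg 4 h 53 min / OT 0 h 0 min; Sat reg 3 h 43 min / OT 0 h 0 min; Sun reg 6 h 15 min / OT 0 h 0 min.
Totals: regular 22 h 51 min, overtime 1 h 44 min.

Regular 22.85 hours, overtime 1.73 hours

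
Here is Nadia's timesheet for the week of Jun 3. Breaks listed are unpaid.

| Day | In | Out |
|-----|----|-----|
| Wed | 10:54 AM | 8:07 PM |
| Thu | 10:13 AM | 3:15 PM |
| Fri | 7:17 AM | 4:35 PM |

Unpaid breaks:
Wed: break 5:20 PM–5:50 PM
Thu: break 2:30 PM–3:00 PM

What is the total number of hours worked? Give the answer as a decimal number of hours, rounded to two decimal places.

22.55 hours

Wed: 10:54 AM–8:07 PM = 9 h 13 min; less 30 min break → 8 h 43 min
Thu: 10:13 AM–3:15 PM = 5 h 2 min; less 30 min break → 4 h 32 min
Fri: 7:17 AM–4:35 PM = 9 h 18 min
Total: 8 h 43 min + 4 h 32 min + 9 h 18 min = 22 h 33 min.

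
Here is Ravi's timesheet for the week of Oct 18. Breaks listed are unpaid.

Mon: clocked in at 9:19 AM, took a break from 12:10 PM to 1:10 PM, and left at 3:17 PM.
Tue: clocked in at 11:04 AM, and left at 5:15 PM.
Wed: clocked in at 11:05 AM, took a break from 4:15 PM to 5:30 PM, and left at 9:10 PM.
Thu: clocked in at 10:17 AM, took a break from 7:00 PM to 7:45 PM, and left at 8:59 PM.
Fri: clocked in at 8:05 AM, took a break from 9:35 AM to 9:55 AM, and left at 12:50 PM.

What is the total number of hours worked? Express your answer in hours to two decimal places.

Mon: 9:19 AM–3:17 PM = 5 h 58 min; less 60 min break → 4 h 58 min
Tue: 11:04 AM–5:15 PM = 6 h 11 min
Wed: 11:05 AM–9:10 PM = 10 h 5 min; less 75 min break → 8 h 50 min
Thu: 10:17 AM–8:59 PM = 10 h 42 min; less 45 min break → 9 h 57 min
Fri: 8:05 AM–12:50 PM = 4 h 45 min; less 20 min break → 4 h 25 min
Total: 4 h 58 min + 6 h 11 min + 8 h 50 min + 9 h 57 min + 4 h 25 min = 34 h 21 min.

34.35 hours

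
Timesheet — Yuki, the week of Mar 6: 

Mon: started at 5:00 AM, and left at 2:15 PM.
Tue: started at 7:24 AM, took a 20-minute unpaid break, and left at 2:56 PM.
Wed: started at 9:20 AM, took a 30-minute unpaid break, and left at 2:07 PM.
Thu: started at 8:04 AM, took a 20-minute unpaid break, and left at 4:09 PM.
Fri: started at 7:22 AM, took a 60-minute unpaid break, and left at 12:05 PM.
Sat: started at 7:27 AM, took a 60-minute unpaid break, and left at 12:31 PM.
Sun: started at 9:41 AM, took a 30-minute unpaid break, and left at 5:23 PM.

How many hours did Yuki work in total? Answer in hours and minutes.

43 h 28 min

Mon: 5:00 AM–2:15 PM = 9 h 15 min
Tue: 7:24 AM–2:56 PM = 7 h 32 min; less 20 min break → 7 h 12 min
Wed: 9:20 AM–2:07 PM = 4 h 47 min; less 30 min break → 4 h 17 min
Thu: 8:04 AM–4:09 PM = 8 h 5 min; less 20 min break → 7 h 45 min
Fri: 7:22 AM–12:05 PM = 4 h 43 min; less 60 min break → 3 h 43 min
Sat: 7:27 AM–12:31 PM = 5 h 4 min; less 60 min break → 4 h 4 min
Sun: 9:41 AM–5:23 PM = 7 h 42 min; less 30 min break → 7 h 12 min
Total: 9 h 15 min + 7 h 12 min + 4 h 17 min + 7 h 45 min + 3 h 43 min + 4 h 4 min + 7 h 12 min = 43 h 28 min.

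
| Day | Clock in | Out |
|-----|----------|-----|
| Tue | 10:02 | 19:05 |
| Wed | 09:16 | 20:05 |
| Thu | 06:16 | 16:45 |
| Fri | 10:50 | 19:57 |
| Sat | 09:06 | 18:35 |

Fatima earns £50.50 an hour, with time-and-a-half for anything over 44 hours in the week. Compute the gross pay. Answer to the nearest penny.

Tue: 10:02–19:05 = 9 h 3 min
Wed: 09:16–20:05 = 10 h 49 min
Thu: 06:16–16:45 = 10 h 29 min
Fri: 10:50–19:57 = 9 h 7 min
Sat: 09:06–18:35 = 9 h 29 min
Total worked: 48 h 57 min = 2937 min.
Regular 44 h 0 min = 2640 min at £50.50/h; overtime 4 h 57 min = 297 min at £75.75/h.
Pay = (2640 × £50.50 + 297 × £75.75) ÷ 60 = £2596.96.

£2596.96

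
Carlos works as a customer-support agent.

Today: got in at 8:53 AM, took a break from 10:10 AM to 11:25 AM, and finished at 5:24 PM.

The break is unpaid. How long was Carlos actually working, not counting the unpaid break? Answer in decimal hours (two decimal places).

7.27 hours

Today: 8:53 AM–5:24 PM = 8 h 31 min; less 75 min break → 7 h 16 min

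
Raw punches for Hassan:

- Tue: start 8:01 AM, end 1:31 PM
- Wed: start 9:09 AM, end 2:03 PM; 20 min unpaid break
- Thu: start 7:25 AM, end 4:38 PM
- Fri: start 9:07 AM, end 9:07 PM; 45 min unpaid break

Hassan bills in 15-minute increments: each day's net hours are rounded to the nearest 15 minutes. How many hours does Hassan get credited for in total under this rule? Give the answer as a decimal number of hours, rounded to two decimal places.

30.50 hours

Tue: 8:01 AM–1:31 PM = 5 h 30 min → rounds to 5 h 30 min
Wed: 9:09 AM–2:03 PM = 4 h 54 min − 20 min = 4 h 34 min → rounds to 4 h 30 min
Thu: 7:25 AM–4:38 PM = 9 h 13 min → rounds to 9 h 15 min
Fri: 9:07 AM–9:07 PM = 12 h 0 min − 45 min = 11 h 15 min → rounds to 11 h 15 min
Total credited: 30 h 30 min.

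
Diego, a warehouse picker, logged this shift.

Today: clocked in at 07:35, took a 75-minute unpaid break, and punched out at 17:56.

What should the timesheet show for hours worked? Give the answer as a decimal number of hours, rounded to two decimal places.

Today: 07:35–17:56 = 10 h 21 min; less 75 min break → 9 h 6 min

9.10 hours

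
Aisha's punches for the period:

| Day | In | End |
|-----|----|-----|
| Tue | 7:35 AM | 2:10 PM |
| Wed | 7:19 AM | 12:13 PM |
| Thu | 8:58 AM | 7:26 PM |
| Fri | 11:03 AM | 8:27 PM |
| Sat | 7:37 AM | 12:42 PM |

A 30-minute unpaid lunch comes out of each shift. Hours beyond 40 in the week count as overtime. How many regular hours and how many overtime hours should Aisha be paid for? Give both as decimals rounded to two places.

Tue: 7:35 AM–2:10 PM = 6 h 35 min; less 30 min break → 6 h 5 min
Wed: 7:19 AM–12:13 PM = 4 h 54 min; less 30 min break → 4 h 24 min
Thu: 8:58 AM–7:26 PM = 10 h 28 min; less 30 min break → 9 h 58 min
Fri: 11:03 AM–8:27 PM = 9 h 24 min; less 30 min break → 8 h 54 min
Sat: 7:37 AM–12:42 PM = 5 h 5 min; less 30 min break → 4 h 35 min
Total worked: 33 h 56 min = 33.93 h.
Threshold 40 h → overtime 0 h 0 min, regular 33 h 56 min.

Regular 33.93 hours, overtime 0.00 hours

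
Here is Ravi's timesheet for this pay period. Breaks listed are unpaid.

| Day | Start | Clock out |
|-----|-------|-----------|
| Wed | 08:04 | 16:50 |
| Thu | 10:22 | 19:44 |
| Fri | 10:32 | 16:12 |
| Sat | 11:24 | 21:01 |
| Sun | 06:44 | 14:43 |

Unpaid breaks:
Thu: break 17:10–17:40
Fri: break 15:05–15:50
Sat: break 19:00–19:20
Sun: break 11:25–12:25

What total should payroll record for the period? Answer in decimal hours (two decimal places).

Wed: 08:04–16:50 = 8 h 46 min
Thu: 10:22–19:44 = 9 h 22 min; less 30 min break → 8 h 52 min
Fri: 10:32–16:12 = 5 h 40 min; less 45 min break → 4 h 55 min
Sat: 11:24–21:01 = 9 h 37 min; less 20 min break → 9 h 17 min
Sun: 06:44–14:43 = 7 h 59 min; less 60 min break → 6 h 59 min
Total: 8 h 46 min + 8 h 52 min + 4 h 55 min + 9 h 17 min + 6 h 59 min = 38 h 49 min.

38.82 hours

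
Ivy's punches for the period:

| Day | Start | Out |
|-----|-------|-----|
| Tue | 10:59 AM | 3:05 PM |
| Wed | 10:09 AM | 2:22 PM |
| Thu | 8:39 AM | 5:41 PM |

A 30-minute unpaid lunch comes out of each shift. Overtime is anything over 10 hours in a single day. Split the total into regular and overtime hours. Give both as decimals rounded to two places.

Tue: 10:59 AM–3:05 PM = 4 h 6 min; less 30 min break → 3 h 36 min
Wed: 10:09 AM–2:22 PM = 4 h 13 min; less 30 min break → 3 h 43 min
Thu: 8:39 AM–5:41 PM = 9 h 2 min; less 30 min break → 8 h 32 min
Tue reg 3 h 36 min / OT 0 h 0 min; Wed reg 3 h 43 min / OT 0 h 0 min; Thu reg 8 h 32 min / OT 0 h 0 min.
Totals: regular 15 h 51 min, overtime 0 h 0 min.

Regular 15.85 hours, overtime 0.00 hours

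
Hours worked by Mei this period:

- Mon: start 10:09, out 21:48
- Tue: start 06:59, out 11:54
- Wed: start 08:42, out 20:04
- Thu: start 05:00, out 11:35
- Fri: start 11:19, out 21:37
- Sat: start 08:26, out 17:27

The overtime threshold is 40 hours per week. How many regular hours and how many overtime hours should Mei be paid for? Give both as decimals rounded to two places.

Mon: 10:09–21:48 = 11 h 39 min
Tue: 06:59–11:54 = 4 h 55 min
Wed: 08:42–20:04 = 11 h 22 min
Thu: 05:00–11:35 = 6 h 35 min
Fri: 11:19–21:37 = 10 h 18 min
Sat: 08:26–17:27 = 9 h 1 min
Total worked: 53 h 50 min = 53.83 h.
Threshold 40 h → overtime 13 h 50 min, regular 40 h 0 min.

Regular 40.00 hours, overtime 13.83 hours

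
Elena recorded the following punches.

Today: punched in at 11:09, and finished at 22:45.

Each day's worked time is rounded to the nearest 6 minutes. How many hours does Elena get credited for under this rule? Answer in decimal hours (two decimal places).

11.60 hours

Today: 11:09–22:45 = 11 h 36 min → rounds to 11 h 36 min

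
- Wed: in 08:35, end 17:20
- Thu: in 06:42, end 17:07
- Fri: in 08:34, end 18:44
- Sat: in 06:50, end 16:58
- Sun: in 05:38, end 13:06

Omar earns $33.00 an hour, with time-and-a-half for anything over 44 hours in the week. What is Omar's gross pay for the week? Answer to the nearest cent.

$1597.20

Wed: 08:35–17:20 = 8 h 45 min
Thu: 06:42–17:07 = 10 h 25 min
Fri: 08:34–18:44 = 10 h 10 min
Sat: 06:50–16:58 = 10 h 8 min
Sun: 05:38–13:06 = 7 h 28 min
Total worked: 46 h 56 min = 2816 min.
Regular 44 h 0 min = 2640 min at $33.00/h; overtime 2 h 56 min = 176 min at $49.50/h.
Pay = (2640 × $33.00 + 176 × $49.50) ÷ 60 = $1597.20.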